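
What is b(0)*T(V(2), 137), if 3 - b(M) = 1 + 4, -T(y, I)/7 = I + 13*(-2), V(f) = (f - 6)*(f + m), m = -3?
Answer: 1554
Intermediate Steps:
V(f) = (-6 + f)*(-3 + f) (V(f) = (f - 6)*(f - 3) = (-6 + f)*(-3 + f))
T(y, I) = 182 - 7*I (T(y, I) = -7*(I + 13*(-2)) = -7*(I - 26) = -7*(-26 + I) = 182 - 7*I)
b(M) = -2 (b(M) = 3 - (1 + 4) = 3 - 1*5 = 3 - 5 = -2)
b(0)*T(V(2), 137) = -2*(182 - 7*137) = -2*(182 - 959) = -2*(-777) = 1554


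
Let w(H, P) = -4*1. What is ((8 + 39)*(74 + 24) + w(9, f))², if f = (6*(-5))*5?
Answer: 21178404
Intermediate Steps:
f = -150 (f = -30*5 = -150)
w(H, P) = -4
((8 + 39)*(74 + 24) + w(9, f))² = ((8 + 39)*(74 + 24) - 4)² = (47*98 - 4)² = (4606 - 4)² = 4602² = 21178404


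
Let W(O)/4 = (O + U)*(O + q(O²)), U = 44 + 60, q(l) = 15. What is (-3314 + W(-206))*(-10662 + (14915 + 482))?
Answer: 353297290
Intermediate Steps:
U = 104
W(O) = 4*(15 + O)*(104 + O) (W(O) = 4*((O + 104)*(O + 15)) = 4*((104 + O)*(15 + O)) = 4*((15 + O)*(104 + O)) = 4*(15 + O)*(104 + O))
(-3314 + W(-206))*(-10662 + (14915 + 482)) = (-3314 + (6240 + 4*(-206)² + 476*(-206)))*(-10662 + (14915 + 482)) = (-3314 + (6240 + 4*42436 - 98056))*(-10662 + 15397) = (-3314 + (6240 + 169744 - 98056))*4735 = (-3314 + 77928)*4735 = 74614*4735 = 353297290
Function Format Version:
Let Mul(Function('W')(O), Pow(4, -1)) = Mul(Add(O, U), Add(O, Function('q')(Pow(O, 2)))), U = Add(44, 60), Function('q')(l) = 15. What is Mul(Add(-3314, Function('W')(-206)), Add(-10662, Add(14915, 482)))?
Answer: 353297290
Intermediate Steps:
U = 104
Function('W')(O) = Mul(4, Add(15, O), Add(104, O)) (Function('W')(O) = Mul(4, Mul(Add(O, 104), Add(O, 15))) = Mul(4, Mul(Add(104, O), Add(15, O))) = Mul(4, Mul(Add(15, O), Add(104, O))) = Mul(4, Add(15, O), Add(104, O)))
Mul(Add(-3314, Function('W')(-206)), Add(-10662, Add(14915, 482))) = Mul(Add(-3314, Add(6240, Mul(4, Pow(-206, 2)), Mul(476, -206))), Add(-10662, Add(14915, 482))) = Mul(Add(-3314, Add(6240, Mul(4, 42436), -98056)), Add(-10662, 15397)) = Mul(Add(-3314, Add(6240, 169744, -98056)), 4735) = Mul(Add(-3314, 77928), 4735) = Mul(74614, 4735) = 353297290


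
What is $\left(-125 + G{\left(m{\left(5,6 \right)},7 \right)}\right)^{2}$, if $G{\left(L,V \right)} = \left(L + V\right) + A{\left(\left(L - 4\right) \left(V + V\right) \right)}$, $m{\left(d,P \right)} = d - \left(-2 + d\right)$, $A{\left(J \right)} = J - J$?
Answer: $13456$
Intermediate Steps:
$A{\left(J \right)} = 0$
$m{\left(d,P \right)} = 2$
$G{\left(L,V \right)} = L + V$ ($G{\left(L,V \right)} = \left(L + V\right) + 0 = L + V$)
$\left(-125 + G{\left(m{\left(5,6 \right)},7 \right)}\right)^{2} = \left(-125 + \left(2 + 7\right)\right)^{2} = \left(-125 + 9\right)^{2} = \left(-116\right)^{2} = 13456$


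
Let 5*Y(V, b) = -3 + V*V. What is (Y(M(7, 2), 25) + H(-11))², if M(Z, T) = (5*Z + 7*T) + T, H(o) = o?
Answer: 6466849/25 ≈ 2.5867e+5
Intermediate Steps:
M(Z, T) = 5*Z + 8*T
Y(V, b) = -⅗ + V²/5 (Y(V, b) = (-3 + V*V)/5 = (-3 + V²)/5 = -⅗ + V²/5)
(Y(M(7, 2), 25) + H(-11))² = ((-⅗ + (5*7 + 8*2)²/5) - 11)² = ((-⅗ + (35 + 16)²/5) - 11)² = ((-⅗ + (⅕)*51²) - 11)² = ((-⅗ + (⅕)*2601) - 11)² = ((-⅗ + 2601/5) - 11)² = (2598/5 - 11)² = (2543/5)² = 6466849/25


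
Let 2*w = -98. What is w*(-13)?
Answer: 637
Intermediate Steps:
w = -49 (w = (½)*(-98) = -49)
w*(-13) = -49*(-13) = 637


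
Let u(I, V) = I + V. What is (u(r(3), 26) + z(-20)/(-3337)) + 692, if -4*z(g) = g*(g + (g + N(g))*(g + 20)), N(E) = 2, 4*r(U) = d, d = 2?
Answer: 4795469/6674 ≈ 718.53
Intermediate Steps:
r(U) = ½ (r(U) = (¼)*2 = ½)
z(g) = -g*(g + (2 + g)*(20 + g))/4 (z(g) = -g*(g + (g + 2)*(g + 20))/4 = -g*(g + (2 + g)*(20 + g))/4)
(u(r(3), 26) + z(-20)/(-3337)) + 692 = ((½ + 26) - ¼*(-20)*(40 + (-20)² + 23*(-20))/(-3337)) + 692 = (53/2 - ¼*(-20)*(40 + 400 - 460)*(-1/3337)) + 692 = (53/2 - ¼*(-20)*(-20)*(-1/3337)) + 692 = (53/2 - 100*(-1/3337)) + 692 = (53/2 + 100/3337) + 692 = 177061/6674 + 692 = 4795469/6674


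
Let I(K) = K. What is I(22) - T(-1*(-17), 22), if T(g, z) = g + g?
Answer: -12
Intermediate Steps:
T(g, z) = 2*g
I(22) - T(-1*(-17), 22) = 22 - 2*(-1*(-17)) = 22 - 2*17 = 22 - 1*34 = 22 - 34 = -12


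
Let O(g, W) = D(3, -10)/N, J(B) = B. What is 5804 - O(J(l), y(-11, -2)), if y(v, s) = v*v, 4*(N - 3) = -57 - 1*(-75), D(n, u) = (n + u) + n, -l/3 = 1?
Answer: 87068/15 ≈ 5804.5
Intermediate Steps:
l = -3 (l = -3*1 = -3)
D(n, u) = u + 2*n
N = 15/2 (N = 3 + (-57 - 1*(-75))/4 = 3 + (-57 + 75)/4 = 3 + (1/4)*18 = 3 + 9/2 = 15/2 ≈ 7.5000)
y(v, s) = v**2
O(g, W) = -8/15 (O(g, W) = (-10 + 2*3)/(15/2) = (-10 + 6)*(2/15) = -4*2/15 = -8/15)
5804 - O(J(l), y(-11, -2)) = 5804 - 1*(-8/15) = 5804 + 8/15 = 87068/15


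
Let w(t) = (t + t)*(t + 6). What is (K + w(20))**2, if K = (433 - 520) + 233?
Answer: 1406596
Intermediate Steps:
w(t) = 2*t*(6 + t) (w(t) = (2*t)*(6 + t) = 2*t*(6 + t))
K = 146 (K = -87 + 233 = 146)
(K + w(20))**2 = (146 + 2*20*(6 + 20))**2 = (146 + 2*20*26)**2 = (146 + 1040)**2 = 1186**2 = 1406596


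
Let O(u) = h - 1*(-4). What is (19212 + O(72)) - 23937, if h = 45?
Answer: -4676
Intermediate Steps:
O(u) = 49 (O(u) = 45 - 1*(-4) = 45 + 4 = 49)
(19212 + O(72)) - 23937 = (19212 + 49) - 23937 = 19261 - 23937 = -4676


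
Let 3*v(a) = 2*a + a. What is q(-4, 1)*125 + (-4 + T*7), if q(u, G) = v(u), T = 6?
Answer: -462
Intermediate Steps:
v(a) = a (v(a) = (2*a + a)/3 = (3*a)/3 = a)
q(u, G) = u
q(-4, 1)*125 + (-4 + T*7) = -4*125 + (-4 + 6*7) = -500 + (-4 + 42) = -500 + 38 = -462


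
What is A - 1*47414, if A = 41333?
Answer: -6081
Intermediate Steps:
A - 1*47414 = 41333 - 1*47414 = 41333 - 47414 = -6081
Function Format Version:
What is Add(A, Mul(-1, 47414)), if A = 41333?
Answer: -6081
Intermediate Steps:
Add(A, Mul(-1, 47414)) = Add(41333, Mul(-1, 47414)) = Add(41333, -47414) = -6081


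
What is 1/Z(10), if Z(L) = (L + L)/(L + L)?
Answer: 1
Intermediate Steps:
Z(L) = 1 (Z(L) = (2*L)/((2*L)) = (2*L)*(1/(2*L)) = 1)
1/Z(10) = 1/1 = 1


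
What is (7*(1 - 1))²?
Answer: 0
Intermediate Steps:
(7*(1 - 1))² = (7*0)² = 0² = 0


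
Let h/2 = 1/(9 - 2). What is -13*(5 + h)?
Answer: -481/7 ≈ -68.714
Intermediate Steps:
h = 2/7 (h = 2/(9 - 2) = 2/7 ≈ 0.28571)
-13*(5 + h) = -13*(5 + 2/7) = -13*37/7 = -481/7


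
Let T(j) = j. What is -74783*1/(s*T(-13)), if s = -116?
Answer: -74783/1508 ≈ -49.591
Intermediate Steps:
-74783*1/(s*T(-13)) = -74783/((-13*(-116))) = -74783/1508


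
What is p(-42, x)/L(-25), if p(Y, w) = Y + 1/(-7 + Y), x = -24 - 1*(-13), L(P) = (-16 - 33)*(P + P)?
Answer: -2059/120050 ≈ -0.017151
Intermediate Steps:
L(P) = -98*P
x = -11 (x = -24 + 13 = -11)
p(-42, x)/L(-25) = ((1 + (-42)² - 7*(-42))/(-7 - 42))/((-98*(-25))) = ((1 + 1764 + 294)/(-49))/2450 = -1/49*2059*(1/2450) = -2059/49*1/2450 = -2059/120050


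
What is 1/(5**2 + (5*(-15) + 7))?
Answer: -1/43 ≈ -0.023256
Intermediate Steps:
1/(5**2 + (5*(-15) + 7)) = 1/(25 + (-75 + 7)) = 1/(25 - 68) = 1/(-43) = -1/43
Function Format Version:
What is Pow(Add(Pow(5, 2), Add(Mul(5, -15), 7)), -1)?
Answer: Rational(-1, 43) ≈ -0.023256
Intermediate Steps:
Pow(Add(Pow(5, 2), Add(Mul(5, -15), 7)), -1) = Pow(Add(25, Add(-75, 7)), -1) = Pow(Add(25, -68), -1) = Pow(-43, -1) = Rational(-1, 43)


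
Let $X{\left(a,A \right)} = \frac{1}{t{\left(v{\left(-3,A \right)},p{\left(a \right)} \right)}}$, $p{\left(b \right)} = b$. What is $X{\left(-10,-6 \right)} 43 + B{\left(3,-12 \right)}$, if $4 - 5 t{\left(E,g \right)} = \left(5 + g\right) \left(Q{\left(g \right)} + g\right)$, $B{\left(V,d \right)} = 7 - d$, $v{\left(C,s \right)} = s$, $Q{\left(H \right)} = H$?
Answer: $\frac{1609}{96} \approx 16.76$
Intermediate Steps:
$t{\left(E,g \right)} = \frac{4}{5} - \frac{2 g \left(5 + g\right)}{5}$ ($t{\left(E,g \right)} = \frac{4}{5} - \frac{\left(5 + g\right) \left(g + g\right)}{5} = \frac{4}{5} - \frac{\left(5 + g\right) 2 g}{5} = \frac{4}{5} - \frac{2 g \left(5 + g\right)}{5}$)
$X{\left(a,A \right)} = \frac{1}{\frac{4}{5} - 2 a - \frac{2 a^{2}}{5}}$
$X{\left(-10,-6 \right)} 43 + B{\left(3,-12 \right)} = - \frac{5}{-4 + 2 \left(-10\right)^{2} + 10 \left(-10\right)} 43 + \left(7 - -12\right) = - \frac{5}{-4 + 2 \cdot 100 - 100} \cdot 43 + \left(7 + 12\right) = - \frac{5}{-4 + 200 - 100} \cdot 43 + 19 = - \frac{5}{96} \cdot 43 + 19 = \left(-5\right) \frac{1}{96} \cdot 43 + 19 = \left(- \frac{5}{96}\right) 43 + 19 = - \frac{215}{96} + 19 = \frac{1609}{96}$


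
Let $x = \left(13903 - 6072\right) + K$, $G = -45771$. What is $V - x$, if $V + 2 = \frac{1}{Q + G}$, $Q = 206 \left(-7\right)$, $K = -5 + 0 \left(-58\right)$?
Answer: $- \frac{369583365}{47213} \approx -7828.0$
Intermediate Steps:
$K = -5$ ($K = -5 + 0 = -5$)
$Q = -1442$
$V = - \frac{94427}{47213}$ ($V = -2 + \frac{1}{-1442 - 45771} = -2 + \frac{1}{-47213} = -2 - \frac{1}{47213} = - \frac{94427}{47213} \approx -2.0$)
$x = 7826$ ($x = \left(13903 - 6072\right) - 5 = 7831 - 5 = 7826$)
$V - x = - \frac{94427}{47213} - 7826 = - \frac{369583365}{47213}$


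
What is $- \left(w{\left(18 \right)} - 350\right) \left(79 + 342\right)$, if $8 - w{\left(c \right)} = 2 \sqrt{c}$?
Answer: $143982 + 2526 \sqrt{2} \approx 1.4755 \cdot 10^{5}$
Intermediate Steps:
$w{\left(c \right)} = 8 - 2 \sqrt{c}$
$- \left(w{\left(18 \right)} - 350\right) \left(79 + 342\right) = - \left(\left(8 - 2 \sqrt{18}\right) - 350\right) \left(79 + 342\right) = - \left(\left(8 - 2 \cdot 3 \sqrt{2}\right) - 350\right) 421 = - \left(\left(8 - 6 \sqrt{2}\right) - 350\right) 421 = - \left(-342 - 6 \sqrt{2}\right) 421 = - (-143982 - 2526 \sqrt{2}) = 143982 + 2526 \sqrt{2}$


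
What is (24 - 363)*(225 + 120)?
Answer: -116955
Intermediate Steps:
(24 - 363)*(225 + 120) = -339*345 = -116955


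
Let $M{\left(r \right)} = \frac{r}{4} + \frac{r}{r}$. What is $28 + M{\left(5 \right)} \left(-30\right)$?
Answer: $- \frac{79}{2} \approx -39.5$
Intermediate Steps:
$M{\left(r \right)} = 1 + \frac{r}{4}$ ($M{\left(r \right)} = r \frac{1}{4} + 1 = \frac{r}{4} + 1 = 1 + \frac{r}{4}$)
$28 + M{\left(5 \right)} \left(-30\right) = 28 + \left(1 + \frac{1}{4} \cdot 5\right) \left(-30\right) = 28 + \left(1 + \frac{5}{4}\right) \left(-30\right) = 28 + \frac{9}{4} \left(-30\right) = 28 - \frac{135}{2} = - \frac{79}{2}$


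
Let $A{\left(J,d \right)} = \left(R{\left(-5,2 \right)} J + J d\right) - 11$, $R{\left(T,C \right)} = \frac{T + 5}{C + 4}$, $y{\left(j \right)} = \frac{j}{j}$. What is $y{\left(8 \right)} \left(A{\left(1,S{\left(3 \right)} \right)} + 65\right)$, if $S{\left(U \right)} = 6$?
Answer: $60$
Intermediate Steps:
$y{\left(j \right)} = 1$
$R{\left(T,C \right)} = \frac{5 + T}{4 + C}$
$A{\left(J,d \right)} = -11 + J d$ ($A{\left(J,d \right)} = \left(\frac{5 - 5}{4 + 2} J + J d\right) - 11 = \left(\frac{1}{6} \cdot 0 J + J d\right) - 11 = \left(0 J + J d\right) - 11 = \left(0 + J d\right) - 11 = J d - 11 = -11 + J d$)
$y{\left(8 \right)} \left(A{\left(1,S{\left(3 \right)} \right)} + 65\right) = 1 \left(\left(-11 + 1 \cdot 6\right) + 65\right) = 1 \left(\left(-11 + 6\right) + 65\right) = 1 \left(-5 + 65\right) = 1 \cdot 60 = 60$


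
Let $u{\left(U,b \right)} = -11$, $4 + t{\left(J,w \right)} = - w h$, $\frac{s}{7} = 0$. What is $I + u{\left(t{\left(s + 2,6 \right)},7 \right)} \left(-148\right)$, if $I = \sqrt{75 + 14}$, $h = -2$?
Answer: $1628 + \sqrt{89} \approx 1637.4$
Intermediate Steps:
$s = 0$ ($s = 7 \cdot 0 = 0$)
$t{\left(J,w \right)} = -4 + 2 w$ ($t{\left(J,w \right)} = -4 + - w \left(-2\right) = -4 + 2 w$)
$I = \sqrt{89} \approx 9.434$
$I + u{\left(t{\left(s + 2,6 \right)},7 \right)} \left(-148\right) = \sqrt{89} - -1628 = \sqrt{89} + 1628 = 1628 + \sqrt{89}$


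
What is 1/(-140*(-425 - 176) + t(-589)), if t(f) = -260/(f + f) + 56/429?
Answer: 252681/21260668094 ≈ 1.1885e-5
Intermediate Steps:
t(f) = 56/429 - 130/f (t(f) = -260*1/(2*f) + 56*(1/429) = -130/f + 56/429 = 56/429 - 130/f)
1/(-140*(-425 - 176) + t(-589)) = 1/(-140*(-425 - 176) + (56/429 - 130/(-589))) = 1/(-140*(-601) + (56/429 - 130*(-1/589))) = 1/(84140 + (56/429 + 130/589)) = 1/(84140 + 88754/252681) = 1/(21260668094/252681) = 252681/21260668094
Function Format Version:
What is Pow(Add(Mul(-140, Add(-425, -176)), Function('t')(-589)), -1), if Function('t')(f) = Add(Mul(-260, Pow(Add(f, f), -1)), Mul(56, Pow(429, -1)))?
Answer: Rational(252681, 21260668094) ≈ 1.1885e-5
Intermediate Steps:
Function('t')(f) = Add(Rational(56, 429), Mul(-130, Pow(f, -1))) (Function('t')(f) = Add(Mul(-260, Pow(Mul(2, f), -1)), Mul(56, Rational(1, 429))) = Add(Mul(-260, Mul(Rational(1, 2), Pow(f, -1))), Rational(56, 429)) = Add(Mul(-130, Pow(f, -1)), Rational(56, 429)) = Add(Rational(56, 429), Mul(-130, Pow(f, -1))))
Pow(Add(Mul(-140, Add(-425, -176)), Function('t')(-589)), -1) = Pow(Add(Mul(-140, Add(-425, -176)), Add(Rational(56, 429), Mul(-130, Pow(-589, -1)))), -1) = Pow(Add(Mul(-140, -601), Add(Rational(56, 429), Mul(-130, Rational(-1, 589)))), -1) = Pow(Add(84140, Add(Rational(56, 429), Rational(130, 589))), -1) = Pow(Add(84140, Rational(88754, 252681)), -1) = Pow(Rational(21260668094, 252681), -1) = Rational(252681, 21260668094)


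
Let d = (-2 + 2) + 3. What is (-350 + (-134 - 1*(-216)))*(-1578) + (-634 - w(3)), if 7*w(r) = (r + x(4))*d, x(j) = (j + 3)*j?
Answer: 2955797/7 ≈ 4.2226e+5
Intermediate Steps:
d = 3 (d = 0 + 3 = 3)
x(j) = j*(3 + j) (x(j) = (3 + j)*j = j*(3 + j))
w(r) = 12 + 3*r/7 (w(r) = ((r + 4*(3 + 4))*3)/7 = ((r + 4*7)*3)/7 = ((r + 28)*3)/7 = ((28 + r)*3)/7 = (84 + 3*r)/7 = 12 + 3*r/7)
(-350 + (-134 - 1*(-216)))*(-1578) + (-634 - w(3)) = (-350 + (-134 - 1*(-216)))*(-1578) + (-634 - (12 + (3/7)*3)) = (-350 + (-134 + 216))*(-1578) + (-634 - (12 + 9/7)) = (-350 + 82)*(-1578) + (-634 - 1*93/7) = -268*(-1578) + (-634 - 93/7) = 422904 - 4531/7 = 2955797/7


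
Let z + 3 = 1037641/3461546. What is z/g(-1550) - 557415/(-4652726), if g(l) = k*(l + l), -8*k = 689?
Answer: 3602193064278121/30069934087764350 ≈ 0.11979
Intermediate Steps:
k = -689/8 (k = -1/8*689 = -689/8 ≈ -86.125)
z = -849727/314686 (z = -3 + 1037641/3461546 = -3 + 1037641*(1/3461546) = -3 + 94331/314686 = -849727/314686 ≈ -2.7002)
g(l) = -689*l/4 (g(l) = -689*(l + l)/8 = -689*l/4)
z/g(-1550) - 557415/(-4652726) = -849727/(314686*((-689/4*(-1550)))) - 557415/(-4652726) = -849727/(314686*533975/2) - 557415*(-1/4652726) = -849727/314686*2/533975 + 557415/4652726 = -849727/84017228425 + 557415/4652726 = 3602193064278121/30069934087764350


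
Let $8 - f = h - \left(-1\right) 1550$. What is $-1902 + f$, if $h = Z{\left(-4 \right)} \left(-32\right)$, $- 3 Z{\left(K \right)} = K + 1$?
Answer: $-3412$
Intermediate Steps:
$Z{\left(K \right)} = - \frac{1}{3} - \frac{K}{3}$ ($Z{\left(K \right)} = - \frac{K + 1}{3} = - \frac{1 + K}{3} = - \frac{1}{3} - \frac{K}{3}$)
$h = -32$ ($h = \left(- \frac{1}{3} - - \frac{4}{3}\right) \left(-32\right) = \left(- \frac{1}{3} + \frac{4}{3}\right) \left(-32\right) = 1 \left(-32\right) = -32$)
$f = -1510$ ($f = 8 - \left(-32 - \left(-1\right) 1550\right) = 8 - \left(-32 - -1550\right) = 8 - \left(-32 + 1550\right) = 8 - 1518 = -1510$)
$-1902 + f = -1902 - 1510 = -3412$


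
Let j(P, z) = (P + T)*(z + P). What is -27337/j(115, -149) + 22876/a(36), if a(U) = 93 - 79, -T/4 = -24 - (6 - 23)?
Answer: 7971845/4862 ≈ 1639.6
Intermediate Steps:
T = 28 (T = -4*(-24 - (6 - 23)) = -4*(-24 - 1*(-17)) = -4*(-24 + 17) = -4*(-7) = 28)
j(P, z) = (28 + P)*(P + z) (j(P, z) = (P + 28)*(z + P) = (28 + P)*(P + z))
a(U) = 14
-27337/j(115, -149) + 22876/a(36) = -27337/(115**2 + 28*115 + 28*(-149) + 115*(-149)) + 22876/14 = -27337/(13225 + 3220 - 4172 - 17135) + 22876*(1/14) = -27337/(-4862) + 1634 = -27337*(-1/4862) + 1634 = 27337/4862 + 1634 = 7971845/4862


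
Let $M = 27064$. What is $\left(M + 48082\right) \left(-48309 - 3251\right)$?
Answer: $-3874527760$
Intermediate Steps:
$\left(M + 48082\right) \left(-48309 - 3251\right) = \left(27064 + 48082\right) \left(-48309 - 3251\right) = 75146 \left(-51560\right) = -3874527760$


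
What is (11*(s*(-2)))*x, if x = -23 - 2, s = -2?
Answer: -1100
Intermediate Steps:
x = -25
(11*(s*(-2)))*x = (11*(-2*(-2)))*(-25) = (11*4)*(-25) = 44*(-25) = -1100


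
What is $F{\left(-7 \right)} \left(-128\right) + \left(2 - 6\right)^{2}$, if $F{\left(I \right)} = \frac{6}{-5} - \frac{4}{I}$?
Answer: $\frac{3376}{35} \approx 96.457$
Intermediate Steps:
$F{\left(I \right)} = - \frac{6}{5} - \frac{4}{I}$ ($F{\left(I \right)} = 6 \left(- \frac{1}{5}\right) - \frac{4}{I} = - \frac{6}{5} - \frac{4}{I}$)
$F{\left(-7 \right)} \left(-128\right) + \left(2 - 6\right)^{2} = \left(- \frac{6}{5} - \frac{4}{-7}\right) \left(-128\right) + \left(2 - 6\right)^{2} = \left(- \frac{6}{5} - - \frac{4}{7}\right) \left(-128\right) + \left(-4\right)^{2} = \left(- \frac{6}{5} + \frac{4}{7}\right) \left(-128\right) + 16 = \left(- \frac{22}{35}\right) \left(-128\right) + 16 = \frac{2816}{35} + 16 = \frac{3376}{35}$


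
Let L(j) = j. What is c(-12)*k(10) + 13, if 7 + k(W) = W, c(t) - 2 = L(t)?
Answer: -17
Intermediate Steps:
c(t) = 2 + t
k(W) = -7 + W
c(-12)*k(10) + 13 = (2 - 12)*(-7 + 10) + 13 = -10*3 + 13 = -30 + 13 = -17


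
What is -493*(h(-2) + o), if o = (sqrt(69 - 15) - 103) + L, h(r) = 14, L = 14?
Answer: 36975 - 1479*sqrt(6) ≈ 33352.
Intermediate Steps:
o = -89 + 3*sqrt(6) (o = (sqrt(69 - 15) - 103) + 14 = (sqrt(54) - 103) + 14 = (3*sqrt(6) - 103) + 14 = (-103 + 3*sqrt(6)) + 14 = -89 + 3*sqrt(6) ≈ -81.651)
-493*(h(-2) + o) = -493*(14 + (-89 + 3*sqrt(6))) = -493*(-75 + 3*sqrt(6)) = 36975 - 1479*sqrt(6)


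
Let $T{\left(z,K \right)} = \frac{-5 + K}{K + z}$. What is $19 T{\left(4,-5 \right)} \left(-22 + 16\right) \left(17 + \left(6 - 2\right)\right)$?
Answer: $-23940$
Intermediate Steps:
$T{\left(z,K \right)} = \frac{-5 + K}{K + z}$
$19 T{\left(4,-5 \right)} \left(-22 + 16\right) \left(17 + \left(6 - 2\right)\right) = 19 \frac{-5 - 5}{-5 + 4} \left(-22 + 16\right) \left(17 + \left(6 - 2\right)\right) = 19 \frac{1}{-1} \left(-10\right) \left(- 6 \left(17 + \left(6 - 2\right)\right)\right) = 19 \left(\left(-1\right) \left(-10\right)\right) \left(- 6 \left(17 + 4\right)\right) = 19 \cdot 10 \left(\left(-6\right) 21\right) = 190 \left(-126\right) = -23940$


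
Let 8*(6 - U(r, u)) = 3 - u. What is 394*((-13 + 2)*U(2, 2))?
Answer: -101849/4 ≈ -25462.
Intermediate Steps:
U(r, u) = 45/8 + u/8 (U(r, u) = 6 - (3 - u)/8 = 6 + (-3/8 + u/8) = 45/8 + u/8)
394*((-13 + 2)*U(2, 2)) = 394*((-13 + 2)*(45/8 + (⅛)*2)) = 394*(-11*(45/8 + ¼)) = 394*(-11*47/8) = 394*(-517/8) = -101849/4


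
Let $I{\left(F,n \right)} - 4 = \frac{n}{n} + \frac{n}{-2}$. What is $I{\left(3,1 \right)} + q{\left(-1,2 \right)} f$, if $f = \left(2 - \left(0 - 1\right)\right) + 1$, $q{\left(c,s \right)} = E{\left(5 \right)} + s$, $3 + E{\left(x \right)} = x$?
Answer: $\frac{41}{2} \approx 20.5$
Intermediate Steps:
$E{\left(x \right)} = -3 + x$
$q{\left(c,s \right)} = 2 + s$ ($q{\left(c,s \right)} = \left(-3 + 5\right) + s = 2 + s$)
$I{\left(F,n \right)} = 5 - \frac{n}{2}$ ($I{\left(F,n \right)} = 4 + \left(\frac{n}{n} + \frac{n}{-2}\right) = 4 + \left(1 + n \left(- \frac{1}{2}\right)\right) = 4 - \left(-1 + \frac{n}{2}\right) = 5 - \frac{n}{2}$)
$f = 4$ ($f = \left(2 - \left(0 - 1\right)\right) + 1 = \left(2 - -1\right) + 1 = \left(2 + 1\right) + 1 = 3 + 1 = 4$)
$I{\left(3,1 \right)} + q{\left(-1,2 \right)} f = \left(5 - \frac{1}{2}\right) + \left(2 + 2\right) 4 = \left(5 - \frac{1}{2}\right) + 4 \cdot 4 = \frac{9}{2} + 16 = \frac{41}{2}$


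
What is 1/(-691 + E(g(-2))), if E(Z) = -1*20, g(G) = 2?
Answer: -1/711 ≈ -0.0014065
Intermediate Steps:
E(Z) = -20
1/(-691 + E(g(-2))) = 1/(-691 - 20) = 1/(-711) = -1/711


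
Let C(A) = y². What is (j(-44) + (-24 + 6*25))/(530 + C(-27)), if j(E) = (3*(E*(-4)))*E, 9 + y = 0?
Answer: -23106/611 ≈ -37.817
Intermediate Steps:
y = -9 (y = -9 + 0 = -9)
j(E) = -12*E² (j(E) = (3*(-4*E))*E = (-12*E)*E = -12*E²)
C(A) = 81 (C(A) = (-9)² = 81)
(j(-44) + (-24 + 6*25))/(530 + C(-27)) = (-12*(-44)² + (-24 + 6*25))/(530 + 81) = (-12*1936 + (-24 + 150))/611 = (-23232 + 126)*(1/611) = -23106*1/611 = -23106/611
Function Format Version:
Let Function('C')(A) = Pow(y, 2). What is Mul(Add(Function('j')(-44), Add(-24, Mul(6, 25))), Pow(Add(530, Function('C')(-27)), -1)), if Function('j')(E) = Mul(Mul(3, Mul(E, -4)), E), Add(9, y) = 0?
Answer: Rational(-23106, 611) ≈ -37.817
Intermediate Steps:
y = -9 (y = Add(-9, 0) = -9)
Function('j')(E) = Mul(-12, Pow(E, 2)) (Function('j')(E) = Mul(Mul(3, Mul(-4, E)), E) = Mul(Mul(-12, E), E) = Mul(-12, Pow(E, 2)))
Function('C')(A) = 81 (Function('C')(A) = Pow(-9, 2) = 81)
Mul(Add(Function('j')(-44), Add(-24, Mul(6, 25))), Pow(Add(530, Function('C')(-27)), -1)) = Mul(Add(Mul(-12, Pow(-44, 2)), Add(-24, Mul(6, 25))), Pow(Add(530, 81), -1)) = Mul(Add(Mul(-12, 1936), Add(-24, 150)), Pow(611, -1)) = Mul(Add(-23232, 126), Rational(1, 611)) = Mul(-23106, Rational(1, 611)) = Rational(-23106, 611)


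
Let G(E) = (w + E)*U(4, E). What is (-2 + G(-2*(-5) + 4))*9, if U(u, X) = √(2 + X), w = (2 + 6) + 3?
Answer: 882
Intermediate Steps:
w = 11 (w = 8 + 3 = 11)
G(E) = √(2 + E)*(11 + E) (G(E) = (11 + E)*√(2 + E) = √(2 + E)*(11 + E))
(-2 + G(-2*(-5) + 4))*9 = (-2 + √(2 + (-2*(-5) + 4))*(11 + (-2*(-5) + 4)))*9 = (-2 + √(2 + (10 + 4))*(11 + (10 + 4)))*9 = (-2 + √(2 + 14)*(11 + 14))*9 = (-2 + √16*25)*9 = (-2 + 4*25)*9 = (-2 + 100)*9 = 98*9 = 882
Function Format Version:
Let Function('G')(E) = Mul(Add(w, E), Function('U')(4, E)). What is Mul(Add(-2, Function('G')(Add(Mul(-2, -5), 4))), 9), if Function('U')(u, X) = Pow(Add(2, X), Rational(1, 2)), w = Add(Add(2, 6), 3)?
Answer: 882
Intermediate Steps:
w = 11 (w = Add(8, 3) = 11)
Function('G')(E) = Mul(Pow(Add(2, E), Rational(1, 2)), Add(11, E)) (Function('G')(E) = Mul(Add(11, E), Pow(Add(2, E), Rational(1, 2))) = Mul(Pow(Add(2, E), Rational(1, 2)), Add(11, E)))
Mul(Add(-2, Function('G')(Add(Mul(-2, -5), 4))), 9) = Mul(Add(-2, Mul(Pow(Add(2, Add(Mul(-2, -5), 4)), Rational(1, 2)), Add(11, Add(Mul(-2, -5), 4)))), 9) = Mul(Add(-2, Mul(Pow(Add(2, Add(10, 4)), Rational(1, 2)), Add(11, Add(10, 4)))), 9) = Mul(Add(-2, Mul(Pow(Add(2, 14), Rational(1, 2)), Add(11, 14))), 9) = Mul(Add(-2, Mul(Pow(16, Rational(1, 2)), 25)), 9) = Mul(Add(-2, Mul(4, 25)), 9) = Mul(Add(-2, 100), 9) = Mul(98, 9) = 882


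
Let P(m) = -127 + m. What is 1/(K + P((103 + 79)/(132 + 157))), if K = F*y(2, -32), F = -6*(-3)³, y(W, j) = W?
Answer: 289/57115 ≈ 0.0050600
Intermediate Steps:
F = 162 (F = -6*(-27) = 162)
K = 324 (K = 162*2 = 324)
1/(K + P((103 + 79)/(132 + 157))) = 1/(324 + (-127 + (103 + 79)/(132 + 157))) = 1/(324 + (-127 + 182/289)) = 1/(324 - 36521/289) = 1/(57115/289) = 289/57115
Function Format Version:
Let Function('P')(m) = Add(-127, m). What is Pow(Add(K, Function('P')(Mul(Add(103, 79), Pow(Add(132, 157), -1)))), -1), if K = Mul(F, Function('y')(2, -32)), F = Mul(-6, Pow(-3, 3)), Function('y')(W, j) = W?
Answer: Rational(289, 57115) ≈ 0.0050600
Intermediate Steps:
F = 162 (F = Mul(-6, -27) = 162)
K = 324 (K = Mul(162, 2) = 324)
Pow(Add(K, Function('P')(Mul(Add(103, 79), Pow(Add(132, 157), -1)))), -1) = Pow(Add(324, Add(-127, Mul(Add(103, 79), Pow(Add(132, 157), -1)))), -1) = Pow(Add(324, Add(-127, Mul(182, Pow(289, -1)))), -1) = Pow(Add(324, Add(-127, Mul(182, Rational(1, 289)))), -1) = Pow(Add(324, Add(-127, Rational(182, 289))), -1) = Pow(Add(324, Rational(-36521, 289)), -1) = Pow(Rational(57115, 289), -1) = Rational(289, 57115)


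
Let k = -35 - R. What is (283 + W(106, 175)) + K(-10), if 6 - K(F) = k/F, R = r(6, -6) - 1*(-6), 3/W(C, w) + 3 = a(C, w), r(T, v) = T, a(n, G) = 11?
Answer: 11387/40 ≈ 284.67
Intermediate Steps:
W(C, w) = 3/8 (W(C, w) = 3/(-3 + 11) = 3/8)
R = 12 (R = 6 - 1*(-6) = 6 + 6 = 12)
k = -47 (k = -35 - 1*12 = -35 - 12 = -47)
K(F) = 6 + 47/F (K(F) = 6 - (-47)/F = 6 + 47/F)
(283 + W(106, 175)) + K(-10) = (283 + 3/8) + (6 + 47/(-10)) = 2267/8 + (6 + 47*(-⅒)) = 2267/8 + (6 - 47/10) = 2267/8 + 13/10 = 11387/40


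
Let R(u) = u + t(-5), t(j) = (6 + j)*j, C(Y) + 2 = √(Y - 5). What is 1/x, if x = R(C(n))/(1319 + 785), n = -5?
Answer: -14728/59 - 2104*I*√10/59 ≈ -249.63 - 112.77*I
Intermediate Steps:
C(Y) = -2 + √(-5 + Y) (C(Y) = -2 + √(Y - 5) = -2 + √(-5 + Y))
t(j) = j*(6 + j)
R(u) = -5 + u (R(u) = u - 5*(6 - 5) = u - 5*1 = u - 5 = -5 + u)
x = -7/2104 + I*√10/2104 (x = (-5 + (-2 + √(-5 - 5)))/(1319 + 785) = (-5 + (-2 + √(-10)))/2104 = (-5 + (-2 + I*√10))*(1/2104) = (-7 + I*√10)*(1/2104) = -7/2104 + I*√10/2104 ≈ -0.003327 + 0.001503*I)
1/x = 1/(-7/2104 + I*√10/2104)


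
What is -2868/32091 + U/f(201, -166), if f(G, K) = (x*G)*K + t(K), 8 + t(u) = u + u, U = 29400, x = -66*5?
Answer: -36469603/420638131 ≈ -0.086701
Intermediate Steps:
x = -330
t(u) = -8 + 2*u (t(u) = -8 + (u + u) = -8 + 2*u)
f(G, K) = -8 + 2*K - 330*G*K (f(G, K) = (-330*G)*K + (-8 + 2*K) = -330*G*K + (-8 + 2*K) = -8 + 2*K - 330*G*K)
-2868/32091 + U/f(201, -166) = -2868/32091 + 29400/(-8 + 2*(-166) - 330*201*(-166)) = -2868*1/32091 + 29400/(-8 - 332 + 11010780) = -956/10697 + 29400/11010440 = -956/10697 + 29400*(1/11010440) = -956/10697 + 105/39323 = -36469603/420638131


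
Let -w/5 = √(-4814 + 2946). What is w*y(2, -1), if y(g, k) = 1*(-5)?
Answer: 50*I*√467 ≈ 1080.5*I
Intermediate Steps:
y(g, k) = -5
w = -10*I*√467 (w = -5*√(-4814 + 2946) = -10*I*√467 ≈ -216.1*I)
w*y(2, -1) = -10*I*√467*(-5) = 50*I*√467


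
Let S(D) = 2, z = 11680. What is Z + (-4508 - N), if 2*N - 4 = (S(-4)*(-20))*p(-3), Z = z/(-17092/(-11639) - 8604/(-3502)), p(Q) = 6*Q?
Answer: -147144046/77669 ≈ -1894.5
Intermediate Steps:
Z = 231103984/77669 (Z = 11680/(-17092/(-11639) - 8604/(-3502)) = 11680/(-17092*(-1/11639) - 8604*(-1/3502)) = 11680/(17092/11639 + 4302/1751) = 11680/(776690/197863) = 11680*(197863/776690) = 231103984/77669 ≈ 2975.5)
N = 362 (N = 2 + ((2*(-20))*(6*(-3)))/2 = 2 + (-40*(-18))/2 = 2 + (½)*720 = 2 + 360 = 362)
Z + (-4508 - N) = 231103984/77669 + (-4508 - 1*362) = 231103984/77669 + (-4508 - 362) = 231103984/77669 - 4870 = -147144046/77669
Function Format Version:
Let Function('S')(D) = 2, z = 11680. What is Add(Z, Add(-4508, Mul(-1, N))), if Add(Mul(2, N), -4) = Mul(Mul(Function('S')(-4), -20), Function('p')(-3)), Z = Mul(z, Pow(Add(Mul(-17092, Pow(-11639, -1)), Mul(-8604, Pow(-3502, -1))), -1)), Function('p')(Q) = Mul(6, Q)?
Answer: Rational(-147144046, 77669) ≈ -1894.5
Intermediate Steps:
Z = Rational(231103984, 77669) (Z = Mul(11680, Pow(Add(Mul(-17092, Pow(-11639, -1)), Mul(-8604, Pow(-3502, -1))), -1)) = Mul(11680, Pow(Add(Mul(-17092, Rational(-1, 11639)), Mul(-8604, Rational(-1, 3502))), -1)) = Mul(11680, Pow(Add(Rational(17092, 11639), Rational(4302, 1751)), -1)) = Mul(11680, Pow(Rational(776690, 197863), -1)) = Mul(11680, Rational(197863, 776690)) = Rational(231103984, 77669) ≈ 2975.5)
N = 362 (N = Add(2, Mul(Rational(1, 2), Mul(Mul(2, -20), Mul(6, -3)))) = Add(2, Mul(Rational(1, 2), Mul(-40, -18))) = Add(2, Mul(Rational(1, 2), 720)) = Add(2, 360) = 362)
Add(Z, Add(-4508, Mul(-1, N))) = Add(Rational(231103984, 77669), Add(-4508, Mul(-1, 362))) = Add(Rational(231103984, 77669), Add(-4508, -362)) = Add(Rational(231103984, 77669), -4870) = Rational(-147144046, 77669)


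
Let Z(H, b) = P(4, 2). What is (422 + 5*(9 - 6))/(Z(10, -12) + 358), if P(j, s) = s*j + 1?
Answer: 437/367 ≈ 1.1907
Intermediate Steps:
P(j, s) = 1 + j*s (P(j, s) = j*s + 1 = 1 + j*s)
Z(H, b) = 9 (Z(H, b) = 1 + 4*2 = 1 + 8 = 9)
(422 + 5*(9 - 6))/(Z(10, -12) + 358) = (422 + 5*(9 - 6))/(9 + 358) = (422 + 5*3)/367 = (422 + 15)*(1/367) = 437*(1/367) = 437/367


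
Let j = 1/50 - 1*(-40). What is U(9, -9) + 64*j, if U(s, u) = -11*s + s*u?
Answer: 59532/25 ≈ 2381.3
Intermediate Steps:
j = 2001/50 (j = 1/50 + 40 = 2001/50 ≈ 40.020)
U(9, -9) + 64*j = 9*(-11 - 9) + 64*(2001/50) = 9*(-20) + 64032/25 = -180 + 64032/25 = 59532/25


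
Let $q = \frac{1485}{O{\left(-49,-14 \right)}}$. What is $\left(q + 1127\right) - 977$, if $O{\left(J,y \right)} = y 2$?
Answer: $\frac{2715}{28} \approx 96.964$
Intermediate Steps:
$O{\left(J,y \right)} = 2 y$
$q = - \frac{1485}{28}$ ($q = \frac{1485}{2 \left(-14\right)} = \frac{1485}{-28} = 1485 \left(- \frac{1}{28}\right) = - \frac{1485}{28} \approx -53.036$)
$\left(q + 1127\right) - 977 = \left(- \frac{1485}{28} + 1127\right) - 977 = \frac{30071}{28} - 977 = \frac{2715}{28}$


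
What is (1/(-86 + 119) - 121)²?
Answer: 15936064/1089 ≈ 14634.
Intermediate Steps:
(1/(-86 + 119) - 121)² = (1/33 - 121)² = (-3992/33)² = 15936064/1089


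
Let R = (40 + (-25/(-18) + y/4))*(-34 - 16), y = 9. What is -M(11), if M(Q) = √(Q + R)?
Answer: -I*√78154/6 ≈ -46.593*I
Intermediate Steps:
R = -39275/18 (R = (40 + (-25/(-18) + 9/4))*(-34 - 16) = (40 + (-25*(-1/18) + 9*(¼)))*(-50) = (40 + (25/18 + 9/4))*(-50) = (40 + 131/36)*(-50) = (1571/36)*(-50) = -39275/18 ≈ -2181.9)
M(Q) = √(-39275/18 + Q) (M(Q) = √(Q - 39275/18) = √(-39275/18 + Q))
-M(11) = -√(-78550 + 36*11)/6 = -√(-78550 + 396)/6 = -√(-78154)/6 = -I*√78154/6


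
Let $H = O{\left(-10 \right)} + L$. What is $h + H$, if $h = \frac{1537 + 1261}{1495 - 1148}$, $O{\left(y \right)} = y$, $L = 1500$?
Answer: $\frac{519828}{347} \approx 1498.1$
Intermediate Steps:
$h = \frac{2798}{347} \approx 8.0634$
$H = 1490$ ($H = -10 + 1500 = 1490$)
$h + H = \frac{2798}{347} + 1490 = \frac{519828}{347}$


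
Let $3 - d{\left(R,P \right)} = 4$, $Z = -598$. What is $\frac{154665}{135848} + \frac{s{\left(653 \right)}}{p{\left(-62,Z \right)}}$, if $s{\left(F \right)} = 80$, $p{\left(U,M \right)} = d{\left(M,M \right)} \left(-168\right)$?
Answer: $\frac{4606445}{2852808} \approx 1.6147$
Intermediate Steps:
$d{\left(R,P \right)} = -1$ ($d{\left(R,P \right)} = 3 - 4 = -1$)
$p{\left(U,M \right)} = 168$ ($p{\left(U,M \right)} = \left(-1\right) \left(-168\right) = 168$)
$\frac{154665}{135848} + \frac{s{\left(653 \right)}}{p{\left(-62,Z \right)}} = \frac{154665}{135848} + \frac{80}{168} = 154665 \cdot \frac{1}{135848} + 80 \cdot \frac{1}{168} = \frac{154665}{135848} + \frac{10}{21} = \frac{4606445}{2852808}$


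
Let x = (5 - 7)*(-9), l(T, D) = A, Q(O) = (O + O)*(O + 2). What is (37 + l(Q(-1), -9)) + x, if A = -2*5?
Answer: 45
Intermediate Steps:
Q(O) = 2*O*(2 + O) (Q(O) = (2*O)*(2 + O) = 2*O*(2 + O))
A = -10
l(T, D) = -10
x = 18 (x = -2*(-9) = 18)
(37 + l(Q(-1), -9)) + x = (37 - 10) + 18 = 27 + 18 = 45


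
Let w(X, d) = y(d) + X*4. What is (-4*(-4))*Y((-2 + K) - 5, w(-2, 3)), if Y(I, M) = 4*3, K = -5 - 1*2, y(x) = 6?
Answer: 192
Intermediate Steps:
w(X, d) = 6 + 4*X (w(X, d) = 6 + X*4 = 6 + 4*X)
K = -7 (K = -5 - 2 = -7)
Y(I, M) = 12
(-4*(-4))*Y((-2 + K) - 5, w(-2, 3)) = -4*(-4)*12 = 16*12 = 192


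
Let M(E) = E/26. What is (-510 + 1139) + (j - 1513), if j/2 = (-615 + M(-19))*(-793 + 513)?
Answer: 4471028/13 ≈ 3.4393e+5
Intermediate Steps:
M(E) = E/26 (M(E) = E*(1/26) = E/26)
j = 4482520/13 (j = 2*((-615 + (1/26)*(-19))*(-793 + 513)) = 2*((-615 - 19/26)*(-280)) = 2*(-16009/26*(-280)) = 2*(2241260/13) = 4482520/13 ≈ 3.4481e+5)
(-510 + 1139) + (j - 1513) = (-510 + 1139) + (4482520/13 - 1513) = 629 + 4462851/13 = 4471028/13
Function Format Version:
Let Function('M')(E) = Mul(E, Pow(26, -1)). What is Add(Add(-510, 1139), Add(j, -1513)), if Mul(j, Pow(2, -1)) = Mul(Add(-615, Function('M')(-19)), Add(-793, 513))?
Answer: Rational(4471028, 13) ≈ 3.4393e+5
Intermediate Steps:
Function('M')(E) = Mul(Rational(1, 26), E) (Function('M')(E) = Mul(E, Rational(1, 26)) = Mul(Rational(1, 26), E))
j = Rational(4482520, 13) (j = Mul(2, Mul(Add(-615, Mul(Rational(1, 26), -19)), Add(-793, 513))) = Mul(2, Mul(Add(-615, Rational(-19, 26)), -280)) = Mul(2, Mul(Rational(-16009, 26), -280)) = Mul(2, Rational(2241260, 13)) = Rational(4482520, 13) ≈ 3.4481e+5)
Add(Add(-510, 1139), Add(j, -1513)) = Add(Add(-510, 1139), Add(Rational(4482520, 13), -1513)) = Add(629, Rational(4462851, 13)) = Rational(4471028, 13)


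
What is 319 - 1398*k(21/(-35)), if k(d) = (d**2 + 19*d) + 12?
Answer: -25577/25 ≈ -1023.1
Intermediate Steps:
k(d) = 12 + d**2 + 19*d
319 - 1398*k(21/(-35)) = 319 - 1398*(12 + (21/(-35))**2 + 19*(21/(-35))) = 319 - 1398*(12 + (21*(-1/35))**2 + 19*(21*(-1/35))) = 319 - 1398*(12 + (-3/5)**2 + 19*(-3/5)) = 319 - 1398*(12 + 9/25 - 57/5) = 319 - 1398*24/25 = 319 - 33552/25 = -25577/25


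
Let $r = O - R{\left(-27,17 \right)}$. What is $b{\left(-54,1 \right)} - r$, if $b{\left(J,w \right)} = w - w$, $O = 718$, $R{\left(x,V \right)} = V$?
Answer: $-701$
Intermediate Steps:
$b{\left(J,w \right)} = 0$
$r = 701$ ($r = 718 - 17 = 701$)
$b{\left(-54,1 \right)} - r = 0 - 701 = -701$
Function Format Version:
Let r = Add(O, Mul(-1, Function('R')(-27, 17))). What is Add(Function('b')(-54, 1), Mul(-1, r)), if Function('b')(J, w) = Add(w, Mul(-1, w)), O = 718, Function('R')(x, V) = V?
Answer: -701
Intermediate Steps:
Function('b')(J, w) = 0
r = 701 (r = Add(718, Mul(-1, 17)) = Add(718, -17) = 701)
Add(Function('b')(-54, 1), Mul(-1, r)) = Add(0, Mul(-1, 701)) = Add(0, -701) = -701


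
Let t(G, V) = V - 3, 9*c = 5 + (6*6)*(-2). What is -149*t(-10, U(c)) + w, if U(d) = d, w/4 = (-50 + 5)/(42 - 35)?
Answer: 96422/63 ≈ 1530.5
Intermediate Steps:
c = -67/9 (c = (5 + (6*6)*(-2))/9 = (5 + 36*(-2))/9 = (5 - 72)/9 = (⅑)*(-67) = -67/9 ≈ -7.4444)
w = -180/7 (w = 4*((-50 + 5)/(42 - 35)) = 4*(-45/7) = -180/7 ≈ -25.714)
t(G, V) = -3 + V
-149*t(-10, U(c)) + w = -149*(-3 - 67/9) - 180/7 = -149*(-94/9) - 180/7 = 14006/9 - 180/7 = 96422/63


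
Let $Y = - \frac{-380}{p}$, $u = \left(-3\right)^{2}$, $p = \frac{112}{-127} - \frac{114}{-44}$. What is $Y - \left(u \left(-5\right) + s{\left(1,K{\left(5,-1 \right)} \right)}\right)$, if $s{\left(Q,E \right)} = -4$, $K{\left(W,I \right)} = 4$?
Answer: $\frac{259139}{955} \approx 271.35$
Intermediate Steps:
$p = \frac{4775}{2794}$ ($p = 112 \left(- \frac{1}{127}\right) - - \frac{57}{22} = - \frac{112}{127} + \frac{57}{22} = \frac{4775}{2794} \approx 1.709$)
$u = 9$
$Y = \frac{212344}{955}$ ($Y = - \frac{-380}{\frac{4775}{2794}} = - \frac{\left(-380\right) 2794}{4775} = \left(-1\right) \left(- \frac{212344}{955}\right) = \frac{212344}{955} \approx 222.35$)
$Y - \left(u \left(-5\right) + s{\left(1,K{\left(5,-1 \right)} \right)}\right) = \frac{212344}{955} - \left(9 \left(-5\right) - 4\right) = \frac{212344}{955} - \left(-45 - 4\right) = \frac{212344}{955} - -49 = \frac{212344}{955} + 49 = \frac{259139}{955}$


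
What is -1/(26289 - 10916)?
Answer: -1/15373 ≈ -6.5049e-5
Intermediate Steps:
-1/(26289 - 10916) = -1/15373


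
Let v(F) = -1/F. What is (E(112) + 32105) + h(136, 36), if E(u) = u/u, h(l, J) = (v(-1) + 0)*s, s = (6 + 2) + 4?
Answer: 32118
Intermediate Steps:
s = 12 (s = 8 + 4 = 12)
h(l, J) = 12 (h(l, J) = (-1/(-1) + 0)*12 = (-1*(-1) + 0)*12 = (1 + 0)*12 = 1*12 = 12)
E(u) = 1
(E(112) + 32105) + h(136, 36) = (1 + 32105) + 12 = 32106 + 12 = 32118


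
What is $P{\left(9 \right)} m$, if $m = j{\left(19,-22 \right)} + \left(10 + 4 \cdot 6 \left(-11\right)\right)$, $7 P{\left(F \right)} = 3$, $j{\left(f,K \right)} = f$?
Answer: $- \frac{705}{7} \approx -100.71$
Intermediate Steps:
$P{\left(F \right)} = \frac{3}{7}$ ($P{\left(F \right)} = \frac{1}{7} \cdot 3 = \frac{3}{7}$)
$m = -235$ ($m = 19 + \left(10 + 4 \cdot 6 \left(-11\right)\right) = 19 + \left(10 + 24 \left(-11\right)\right) = 19 + \left(10 - 264\right) = 19 - 254 = -235$)
$P{\left(9 \right)} m = \frac{3}{7} \left(-235\right) = - \frac{705}{7}$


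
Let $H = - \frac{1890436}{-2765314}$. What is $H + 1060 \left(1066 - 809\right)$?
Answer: $\frac{376664365158}{1382657} \approx 2.7242 \cdot 10^{5}$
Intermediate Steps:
$H = \frac{945218}{1382657}$ ($H = \left(-1890436\right) \left(- \frac{1}{2765314}\right) = \frac{945218}{1382657} \approx 0.68362$)
$H + 1060 \left(1066 - 809\right) = \frac{945218}{1382657} + 1060 \left(1066 - 809\right) = \frac{945218}{1382657} + 1060 \cdot 257 = \frac{945218}{1382657} + 272420 = \frac{376664365158}{1382657}$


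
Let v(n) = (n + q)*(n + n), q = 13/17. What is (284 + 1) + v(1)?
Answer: 4905/17 ≈ 288.53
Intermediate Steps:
q = 13/17 (q = 13*(1/17) = 13/17 ≈ 0.76471)
v(n) = 2*n*(13/17 + n) (v(n) = (n + 13/17)*(n + n) = (13/17 + n)*(2*n) = 2*n*(13/17 + n))
(284 + 1) + v(1) = (284 + 1) + (2/17)*1*(13 + 17*1) = 285 + (2/17)*1*(13 + 17) = 285 + (2/17)*1*30 = 285 + 60/17 = 4905/17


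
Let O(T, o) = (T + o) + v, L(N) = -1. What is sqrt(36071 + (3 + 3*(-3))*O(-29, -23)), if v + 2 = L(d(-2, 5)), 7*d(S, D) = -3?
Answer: sqrt(36401) ≈ 190.79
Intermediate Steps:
d(S, D) = -3/7 (d(S, D) = (1/7)*(-3) = -3/7)
v = -3 (v = -2 - 1 = -3)
O(T, o) = -3 + T + o (O(T, o) = (T + o) - 3 = -3 + T + o)
sqrt(36071 + (3 + 3*(-3))*O(-29, -23)) = sqrt(36071 + (3 + 3*(-3))*(-3 - 29 - 23)) = sqrt(36071 + (3 - 9)*(-55)) = sqrt(36071 - 6*(-55)) = sqrt(36071 + 330) = sqrt(36401)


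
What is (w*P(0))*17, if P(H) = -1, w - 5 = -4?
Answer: -17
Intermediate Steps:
w = 1 (w = 5 - 4 = 1)
(w*P(0))*17 = (1*(-1))*17 = -1*17 = -17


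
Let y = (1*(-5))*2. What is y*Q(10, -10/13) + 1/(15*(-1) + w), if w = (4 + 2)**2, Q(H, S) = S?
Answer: 2113/273 ≈ 7.7399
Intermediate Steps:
w = 36 (w = 6**2 = 36)
y = -10 (y = -5*2 = -10)
y*Q(10, -10/13) + 1/(15*(-1) + w) = -(-100)/13 + 1/(15*(-1) + 36) = -(-100)/13 + 1/(-15 + 36) = -10*(-10/13) + 1/21 = 100/13 + 1/21 = 2113/273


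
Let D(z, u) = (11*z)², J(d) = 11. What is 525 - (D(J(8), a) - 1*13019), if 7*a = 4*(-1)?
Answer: -1097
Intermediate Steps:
a = -4/7 (a = (4*(-1))/7 = (⅐)*(-4) = -4/7 ≈ -0.57143)
D(z, u) = 121*z²
525 - (D(J(8), a) - 1*13019) = 525 - (121*11² - 1*13019) = 525 - (121*121 - 13019) = 525 - (14641 - 13019) = 525 - 1*1622 = 525 - 1622 = -1097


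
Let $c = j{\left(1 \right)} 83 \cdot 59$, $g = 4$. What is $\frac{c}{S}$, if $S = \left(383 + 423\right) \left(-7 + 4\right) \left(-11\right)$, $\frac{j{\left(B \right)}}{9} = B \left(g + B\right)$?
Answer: $\frac{73455}{8866} \approx 8.285$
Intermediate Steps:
$j{\left(B \right)} = 9 B \left(4 + B\right)$
$S = 26598$ ($S = 806 \left(\left(-3\right) \left(-11\right)\right) = 806 \cdot 33 = 26598$)
$c = 220365$ ($c = 9 \cdot 1 \left(4 + 1\right) 83 \cdot 59 = 9 \cdot 1 \cdot 5 \cdot 83 \cdot 59 = 45 \cdot 83 \cdot 59 = 3735 \cdot 59 = 220365$)
$\frac{c}{S} = \frac{220365}{26598} = 220365 \cdot \frac{1}{26598} = \frac{73455}{8866}$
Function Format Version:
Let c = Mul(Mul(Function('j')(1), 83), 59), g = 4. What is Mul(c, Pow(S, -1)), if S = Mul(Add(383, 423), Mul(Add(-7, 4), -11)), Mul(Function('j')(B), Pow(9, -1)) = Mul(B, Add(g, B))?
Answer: Rational(73455, 8866) ≈ 8.2850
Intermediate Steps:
Function('j')(B) = Mul(9, B, Add(4, B)) (Function('j')(B) = Mul(9, Mul(B, Add(4, B))) = Mul(9, B, Add(4, B)))
S = 26598 (S = Mul(806, Mul(-3, -11)) = Mul(806, 33) = 26598)
c = 220365 (c = Mul(Mul(Mul(9, 1, Add(4, 1)), 83), 59) = Mul(Mul(Mul(9, 1, 5), 83), 59) = Mul(Mul(45, 83), 59) = Mul(3735, 59) = 220365)
Mul(c, Pow(S, -1)) = Mul(220365, Pow(26598, -1)) = Mul(220365, Rational(1, 26598)) = Rational(73455, 8866)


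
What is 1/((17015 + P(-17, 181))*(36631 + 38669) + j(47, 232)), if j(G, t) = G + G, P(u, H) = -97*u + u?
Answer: 1/1404119194 ≈ 7.1219e-10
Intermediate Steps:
P(u, H) = -96*u
j(G, t) = 2*G
1/((17015 + P(-17, 181))*(36631 + 38669) + j(47, 232)) = 1/((17015 - 96*(-17))*(36631 + 38669) + 2*47) = 1/((17015 + 1632)*75300 + 94) = 1/(18647*75300 + 94) = 1/(1404119100 + 94) = 1/1404119194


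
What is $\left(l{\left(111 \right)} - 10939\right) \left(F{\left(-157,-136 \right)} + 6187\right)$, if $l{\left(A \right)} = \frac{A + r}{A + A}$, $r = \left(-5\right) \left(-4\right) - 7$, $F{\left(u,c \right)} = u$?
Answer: $- \frac{2440475670}{37} \approx -6.5959 \cdot 10^{7}$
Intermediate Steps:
$r = 13$ ($r = 20 - 7 = 13$)
$l{\left(A \right)} = \frac{13 + A}{2 A}$ ($l{\left(A \right)} = \frac{A + 13}{A + A} = \frac{13 + A}{2 A}$)
$\left(l{\left(111 \right)} - 10939\right) \left(F{\left(-157,-136 \right)} + 6187\right) = \left(\frac{13 + 111}{2 \cdot 111} - 10939\right) \left(-157 + 6187\right) = \left(\frac{1}{2} \cdot \frac{1}{111} \cdot 124 - 10939\right) 6030 = \left(\frac{62}{111} - 10939\right) 6030 = \left(- \frac{1214167}{111}\right) 6030 = - \frac{2440475670}{37}$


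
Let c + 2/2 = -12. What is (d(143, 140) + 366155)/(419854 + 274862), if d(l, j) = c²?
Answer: 30527/57893 ≈ 0.52730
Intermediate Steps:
c = -13 (c = -1 - 12 = -13)
d(l, j) = 169 (d(l, j) = (-13)² = 169)
(d(143, 140) + 366155)/(419854 + 274862) = (169 + 366155)/(419854 + 274862) = 366324/694716 = 366324*(1/694716) = 30527/57893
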